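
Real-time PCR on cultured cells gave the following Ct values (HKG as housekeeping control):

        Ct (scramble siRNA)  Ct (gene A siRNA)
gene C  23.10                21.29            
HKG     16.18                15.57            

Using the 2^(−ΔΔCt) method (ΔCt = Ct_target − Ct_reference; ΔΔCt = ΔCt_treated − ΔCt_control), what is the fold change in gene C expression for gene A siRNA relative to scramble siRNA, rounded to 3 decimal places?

2.297

ΔCt(scramble siRNA) = 23.100 − 16.180 = 6.920
ΔCt(gene A siRNA) = 21.290 − 15.570 = 5.720
ΔΔCt = 5.720 − 6.920 = -1.200
Fold change = 2^(−(-1.200)) = 2^1.200 = 2.2974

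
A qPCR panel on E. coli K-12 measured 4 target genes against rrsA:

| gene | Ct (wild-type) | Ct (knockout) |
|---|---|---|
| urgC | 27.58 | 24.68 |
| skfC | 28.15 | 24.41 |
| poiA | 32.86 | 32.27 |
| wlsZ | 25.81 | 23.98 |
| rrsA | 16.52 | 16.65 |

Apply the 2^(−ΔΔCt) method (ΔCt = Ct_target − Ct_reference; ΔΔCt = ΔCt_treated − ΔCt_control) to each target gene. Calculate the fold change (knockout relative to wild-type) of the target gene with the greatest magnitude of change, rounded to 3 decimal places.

14.621

urgC: ΔΔCt = (24.68−16.65) − (27.58−16.52) = 8.03 − 11.06 = -3.03; fold change = 2^3.03 = 8.168
skfC: ΔΔCt = (24.41−16.65) − (28.15−16.52) = 7.76 − 11.63 = -3.87; fold change = 2^3.87 = 14.621
poiA: ΔΔCt = (32.27−16.65) − (32.86−16.52) = 15.62 − 16.34 = -0.72; fold change = 2^0.72 = 1.647
wlsZ: ΔΔCt = (23.98−16.65) − (25.81−16.52) = 7.33 − 9.29 = -1.96; fold change = 2^1.96 = 3.891
skfC has the largest |ΔΔCt| = 3.87.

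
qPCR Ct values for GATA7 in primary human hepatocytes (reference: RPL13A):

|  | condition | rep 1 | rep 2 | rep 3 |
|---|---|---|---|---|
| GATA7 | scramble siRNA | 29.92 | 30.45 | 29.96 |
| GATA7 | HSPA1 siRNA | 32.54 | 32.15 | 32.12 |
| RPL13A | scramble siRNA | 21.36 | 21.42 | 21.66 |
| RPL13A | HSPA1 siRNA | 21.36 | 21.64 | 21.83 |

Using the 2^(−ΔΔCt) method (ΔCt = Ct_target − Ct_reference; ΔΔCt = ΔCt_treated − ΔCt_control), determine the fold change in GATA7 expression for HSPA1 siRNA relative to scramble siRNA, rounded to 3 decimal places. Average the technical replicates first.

Mean Ct: GATA7 scramble siRNA 30.110; GATA7 HSPA1 siRNA 32.270; RPL13A scramble siRNA 21.480; RPL13A HSPA1 siRNA 21.610
ΔCt(scramble siRNA) = 30.110 − 21.480 = 8.630
ΔCt(HSPA1 siRNA) = 32.270 − 21.610 = 10.660
ΔΔCt = 10.660 − 8.630 = 2.030
Fold change = 2^(−2.030) = 0.2449

0.245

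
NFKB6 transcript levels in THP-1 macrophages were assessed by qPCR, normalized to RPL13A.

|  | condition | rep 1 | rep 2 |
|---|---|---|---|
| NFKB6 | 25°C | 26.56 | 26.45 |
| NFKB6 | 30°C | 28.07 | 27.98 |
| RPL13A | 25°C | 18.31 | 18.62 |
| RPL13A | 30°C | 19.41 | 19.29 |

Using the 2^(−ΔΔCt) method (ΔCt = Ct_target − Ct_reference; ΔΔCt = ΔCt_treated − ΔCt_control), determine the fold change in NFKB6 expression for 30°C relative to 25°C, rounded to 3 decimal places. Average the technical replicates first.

0.644

Mean Ct: NFKB6 25°C 26.505; NFKB6 30°C 28.025; RPL13A 25°C 18.465; RPL13A 30°C 19.350
ΔCt(25°C) = 26.505 − 18.465 = 8.040
ΔCt(30°C) = 28.025 − 19.350 = 8.675
ΔΔCt = 8.675 − 8.040 = 0.635
Fold change = 2^(−0.635) = 0.6439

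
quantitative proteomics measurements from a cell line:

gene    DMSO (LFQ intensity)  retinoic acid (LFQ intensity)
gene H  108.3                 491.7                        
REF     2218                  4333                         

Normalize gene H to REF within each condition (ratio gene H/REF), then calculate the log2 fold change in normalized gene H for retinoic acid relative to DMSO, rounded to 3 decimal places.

gene H/REF (DMSO) = 108.3 / 2218 = 0.048828
gene H/REF (retinoic acid) = 491.7 / 4333 = 0.11348
Fold change = 0.11348 / 0.048828 = 2.3240
log2(2.3240) = 1.2166

1.217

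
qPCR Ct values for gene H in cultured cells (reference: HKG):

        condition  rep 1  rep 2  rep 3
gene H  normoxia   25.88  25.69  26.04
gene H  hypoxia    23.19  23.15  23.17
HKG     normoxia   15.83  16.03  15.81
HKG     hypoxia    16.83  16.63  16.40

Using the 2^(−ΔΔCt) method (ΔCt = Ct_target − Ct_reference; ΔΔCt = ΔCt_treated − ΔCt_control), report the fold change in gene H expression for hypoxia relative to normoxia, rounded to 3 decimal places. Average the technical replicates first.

10.778

Mean Ct: gene H normoxia 25.870; gene H hypoxia 23.170; HKG normoxia 15.890; HKG hypoxia 16.620
ΔCt(normoxia) = 25.870 − 15.890 = 9.980
ΔCt(hypoxia) = 23.170 − 16.620 = 6.550
ΔΔCt = 6.550 − 9.980 = -3.430
Fold change = 2^(−(-3.430)) = 2^3.430 = 10.7779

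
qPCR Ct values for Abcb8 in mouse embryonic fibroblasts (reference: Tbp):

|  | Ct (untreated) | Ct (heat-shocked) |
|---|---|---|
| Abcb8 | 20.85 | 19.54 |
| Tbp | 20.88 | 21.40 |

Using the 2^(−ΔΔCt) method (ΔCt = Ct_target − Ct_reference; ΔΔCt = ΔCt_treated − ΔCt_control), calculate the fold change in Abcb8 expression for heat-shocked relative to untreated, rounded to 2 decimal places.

3.56

ΔCt(untreated) = 20.850 − 20.880 = -0.030
ΔCt(heat-shocked) = 19.540 − 21.400 = -1.860
ΔΔCt = -1.860 − (-0.030) = -1.830
Fold change = 2^(−(-1.830)) = 2^1.830 = 3.555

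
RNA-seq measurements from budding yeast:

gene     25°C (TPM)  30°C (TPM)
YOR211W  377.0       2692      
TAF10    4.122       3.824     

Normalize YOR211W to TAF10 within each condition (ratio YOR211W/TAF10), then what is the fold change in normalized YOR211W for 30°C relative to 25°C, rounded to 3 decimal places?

7.697

YOR211W/TAF10 (25°C) = 377.0 / 4.122 = 91.46
YOR211W/TAF10 (30°C) = 2692 / 3.824 = 703.97
Fold change = 703.97 / 91.46 = 7.6970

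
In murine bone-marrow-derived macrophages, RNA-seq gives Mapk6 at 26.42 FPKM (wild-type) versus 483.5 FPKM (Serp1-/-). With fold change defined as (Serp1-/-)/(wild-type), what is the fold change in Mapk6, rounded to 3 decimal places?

18.301

Fold change = 483.5 / 26.42 = 18.3005
Mapk6 is upregulated.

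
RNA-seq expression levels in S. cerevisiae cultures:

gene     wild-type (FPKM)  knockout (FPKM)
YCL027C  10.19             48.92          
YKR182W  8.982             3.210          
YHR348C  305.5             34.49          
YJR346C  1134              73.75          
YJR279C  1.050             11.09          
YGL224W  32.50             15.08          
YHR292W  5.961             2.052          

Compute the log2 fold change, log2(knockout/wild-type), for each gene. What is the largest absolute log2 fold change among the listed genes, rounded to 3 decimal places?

3.943

log2(48.92/10.19) = 2.263  (YCL027C)
log2(3.210/8.982) = -1.484  (YKR182W)
log2(34.49/305.5) = -3.147  (YHR348C)
log2(73.75/1134) = -3.943  (YJR346C)
log2(11.09/1.050) = 3.401  (YJR279C)
log2(15.08/32.50) = -1.108  (YGL224W)
log2(2.052/5.961) = -1.539  (YHR292W)
The largest magnitude belongs to YJR346C.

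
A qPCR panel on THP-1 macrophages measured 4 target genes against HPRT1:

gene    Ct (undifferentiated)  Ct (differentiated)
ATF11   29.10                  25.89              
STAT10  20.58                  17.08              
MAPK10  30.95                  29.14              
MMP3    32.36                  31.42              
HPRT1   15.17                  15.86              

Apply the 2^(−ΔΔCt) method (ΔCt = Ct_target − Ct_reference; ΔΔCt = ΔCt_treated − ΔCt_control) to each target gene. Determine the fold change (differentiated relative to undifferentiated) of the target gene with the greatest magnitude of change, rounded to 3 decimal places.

18.252

ATF11: ΔΔCt = (25.89−15.86) − (29.10−15.17) = 10.03 − 13.93 = -3.90; fold change = 2^3.90 = 14.929
STAT10: ΔΔCt = (17.08−15.86) − (20.58−15.17) = 1.22 − 5.41 = -4.19; fold change = 2^4.19 = 18.252
MAPK10: ΔΔCt = (29.14−15.86) − (30.95−15.17) = 13.28 − 15.78 = -2.50; fold change = 2^2.50 = 5.657
MMP3: ΔΔCt = (31.42−15.86) − (32.36−15.17) = 15.56 − 17.19 = -1.63; fold change = 2^1.63 = 3.095
STAT10 has the largest |ΔΔCt| = 4.19.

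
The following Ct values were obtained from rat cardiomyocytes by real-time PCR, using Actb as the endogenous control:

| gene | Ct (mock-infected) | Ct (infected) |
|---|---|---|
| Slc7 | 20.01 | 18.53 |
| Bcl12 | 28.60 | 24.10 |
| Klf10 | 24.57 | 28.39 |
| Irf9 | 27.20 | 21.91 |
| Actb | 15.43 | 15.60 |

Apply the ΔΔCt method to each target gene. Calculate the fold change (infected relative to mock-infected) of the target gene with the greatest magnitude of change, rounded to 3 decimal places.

Slc7: ΔΔCt = (18.53−15.60) − (20.01−15.43) = 2.93 − 4.58 = -1.65; fold change = 2^1.65 = 3.138
Bcl12: ΔΔCt = (24.10−15.60) − (28.60−15.43) = 8.50 − 13.17 = -4.67; fold change = 2^4.67 = 25.457
Klf10: ΔΔCt = (28.39−15.60) − (24.57−15.43) = 12.79 − 9.14 = 3.65; fold change = 2^-3.65 = 0.080
Irf9: ΔΔCt = (21.91−15.60) − (27.20−15.43) = 6.31 − 11.77 = -5.46; fold change = 2^5.46 = 44.017
Irf9 has the largest |ΔΔCt| = 5.46.

44.017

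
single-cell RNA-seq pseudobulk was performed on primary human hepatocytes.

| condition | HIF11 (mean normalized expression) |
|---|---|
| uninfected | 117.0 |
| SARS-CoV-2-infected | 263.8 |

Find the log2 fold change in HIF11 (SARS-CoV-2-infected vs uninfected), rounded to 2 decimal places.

Fold change = 263.8 / 117.0 = 2.2547
log2(2.2547) = 1.173

1.17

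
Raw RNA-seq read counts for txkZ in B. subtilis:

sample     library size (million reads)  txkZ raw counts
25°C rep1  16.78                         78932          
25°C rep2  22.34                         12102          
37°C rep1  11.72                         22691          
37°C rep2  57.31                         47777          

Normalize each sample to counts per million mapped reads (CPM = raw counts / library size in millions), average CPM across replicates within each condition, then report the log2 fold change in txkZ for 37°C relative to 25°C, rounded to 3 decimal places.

-0.921

CPM(25°C rep1) = 78932 / 16.78 = 4703.9333
CPM(25°C rep2) = 12102 / 22.34 = 541.7189
CPM(37°C rep1) = 22691 / 11.72 = 1936.0922
CPM(37°C rep2) = 47777 / 57.31 = 833.6590
mean CPM(25°C) = 2622.8261; mean CPM(37°C) = 1384.8756
Fold change = 1384.8756 / 2622.8261 = 0.52801
log2(0.52801) = -0.9214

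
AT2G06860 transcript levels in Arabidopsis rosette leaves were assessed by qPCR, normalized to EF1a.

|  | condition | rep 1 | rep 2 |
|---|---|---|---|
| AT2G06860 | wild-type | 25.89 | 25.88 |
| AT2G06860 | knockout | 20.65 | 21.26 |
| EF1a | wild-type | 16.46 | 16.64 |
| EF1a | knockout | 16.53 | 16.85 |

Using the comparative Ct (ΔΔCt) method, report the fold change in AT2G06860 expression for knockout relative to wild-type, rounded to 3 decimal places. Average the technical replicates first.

33.591

Mean Ct: AT2G06860 wild-type 25.885; AT2G06860 knockout 20.955; EF1a wild-type 16.550; EF1a knockout 16.690
ΔCt(wild-type) = 25.885 − 16.550 = 9.335
ΔCt(knockout) = 20.955 − 16.690 = 4.265
ΔΔCt = 4.265 − 9.335 = -5.070
Fold change = 2^(−(-5.070)) = 2^5.070 = 33.5909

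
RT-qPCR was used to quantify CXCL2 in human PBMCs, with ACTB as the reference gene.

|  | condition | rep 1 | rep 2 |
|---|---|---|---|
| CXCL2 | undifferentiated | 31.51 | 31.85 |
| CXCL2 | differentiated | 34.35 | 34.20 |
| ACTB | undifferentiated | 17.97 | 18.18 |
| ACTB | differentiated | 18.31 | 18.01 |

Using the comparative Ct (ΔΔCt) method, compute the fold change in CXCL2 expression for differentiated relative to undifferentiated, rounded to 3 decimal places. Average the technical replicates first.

Mean Ct: CXCL2 undifferentiated 31.680; CXCL2 differentiated 34.275; ACTB undifferentiated 18.075; ACTB differentiated 18.160
ΔCt(undifferentiated) = 31.680 − 18.075 = 13.605
ΔCt(differentiated) = 34.275 − 18.160 = 16.115
ΔΔCt = 16.115 − 13.605 = 2.510
Fold change = 2^(−2.510) = 0.1756

0.176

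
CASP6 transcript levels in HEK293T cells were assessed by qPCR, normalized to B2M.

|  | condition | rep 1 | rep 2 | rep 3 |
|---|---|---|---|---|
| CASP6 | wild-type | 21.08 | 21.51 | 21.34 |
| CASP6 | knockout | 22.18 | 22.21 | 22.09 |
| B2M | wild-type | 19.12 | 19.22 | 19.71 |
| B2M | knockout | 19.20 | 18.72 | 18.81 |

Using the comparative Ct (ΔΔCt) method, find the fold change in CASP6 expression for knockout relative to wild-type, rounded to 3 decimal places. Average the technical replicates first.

Mean Ct: CASP6 wild-type 21.310; CASP6 knockout 22.160; B2M wild-type 19.350; B2M knockout 18.910
ΔCt(wild-type) = 21.310 − 19.350 = 1.960
ΔCt(knockout) = 22.160 − 18.910 = 3.250
ΔΔCt = 3.250 − 1.960 = 1.290
Fold change = 2^(−1.290) = 0.4090

0.409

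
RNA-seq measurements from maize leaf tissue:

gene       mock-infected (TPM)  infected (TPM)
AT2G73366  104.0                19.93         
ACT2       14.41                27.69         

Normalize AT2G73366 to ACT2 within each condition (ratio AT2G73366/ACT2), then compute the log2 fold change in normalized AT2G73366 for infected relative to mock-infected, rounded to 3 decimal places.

-3.326

AT2G73366/ACT2 (mock-infected) = 104.0 / 14.41 = 7.2172
AT2G73366/ACT2 (infected) = 19.93 / 27.69 = 0.71975
Fold change = 0.71975 / 7.2172 = 0.0997
log2(0.0997) = -3.3259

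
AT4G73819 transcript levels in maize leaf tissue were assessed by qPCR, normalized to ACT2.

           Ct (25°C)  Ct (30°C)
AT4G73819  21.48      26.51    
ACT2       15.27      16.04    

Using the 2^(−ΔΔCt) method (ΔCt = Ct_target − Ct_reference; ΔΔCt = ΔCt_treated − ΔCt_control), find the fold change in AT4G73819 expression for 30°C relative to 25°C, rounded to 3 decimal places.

ΔCt(25°C) = 21.480 − 15.270 = 6.210
ΔCt(30°C) = 26.510 − 16.040 = 10.470
ΔΔCt = 10.470 − 6.210 = 4.260
Fold change = 2^(−4.260) = 0.0522

0.052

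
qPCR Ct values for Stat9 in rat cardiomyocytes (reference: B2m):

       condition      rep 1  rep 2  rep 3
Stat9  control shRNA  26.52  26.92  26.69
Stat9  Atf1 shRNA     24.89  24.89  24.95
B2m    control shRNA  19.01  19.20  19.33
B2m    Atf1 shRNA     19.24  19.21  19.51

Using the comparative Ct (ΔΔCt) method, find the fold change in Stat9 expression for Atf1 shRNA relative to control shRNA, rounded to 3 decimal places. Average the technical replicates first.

Mean Ct: Stat9 control shRNA 26.710; Stat9 Atf1 shRNA 24.910; B2m control shRNA 19.180; B2m Atf1 shRNA 19.320
ΔCt(control shRNA) = 26.710 − 19.180 = 7.530
ΔCt(Atf1 shRNA) = 24.910 − 19.320 = 5.590
ΔΔCt = 5.590 − 7.530 = -1.940
Fold change = 2^(−(-1.940)) = 2^1.940 = 3.8371

3.837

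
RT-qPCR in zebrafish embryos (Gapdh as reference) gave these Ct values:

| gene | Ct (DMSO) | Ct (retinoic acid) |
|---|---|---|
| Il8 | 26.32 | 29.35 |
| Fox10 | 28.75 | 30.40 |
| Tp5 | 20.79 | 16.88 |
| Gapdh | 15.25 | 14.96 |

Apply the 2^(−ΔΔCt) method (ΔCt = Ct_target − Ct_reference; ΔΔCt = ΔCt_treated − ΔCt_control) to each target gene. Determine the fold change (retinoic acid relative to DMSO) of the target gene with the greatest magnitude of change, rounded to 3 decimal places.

Il8: ΔΔCt = (29.35−14.96) − (26.32−15.25) = 14.39 − 11.07 = 3.32; fold change = 2^-3.32 = 0.100
Fox10: ΔΔCt = (30.40−14.96) − (28.75−15.25) = 15.44 − 13.50 = 1.94; fold change = 2^-1.94 = 0.261
Tp5: ΔΔCt = (16.88−14.96) − (20.79−15.25) = 1.92 − 5.54 = -3.62; fold change = 2^3.62 = 12.295
Tp5 has the largest |ΔΔCt| = 3.62.

12.295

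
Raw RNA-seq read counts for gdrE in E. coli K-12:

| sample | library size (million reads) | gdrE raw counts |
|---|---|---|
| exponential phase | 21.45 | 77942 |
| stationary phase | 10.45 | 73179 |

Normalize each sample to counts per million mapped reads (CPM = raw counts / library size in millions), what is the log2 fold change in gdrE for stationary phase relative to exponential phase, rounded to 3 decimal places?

0.947

CPM(exponential phase) = 77942 / 21.45 = 3633.6597
CPM(stationary phase) = 73179 / 10.45 = 7002.7751
Fold change = 7002.7751 / 3633.6597 = 1.92720
log2(1.92720) = 0.9465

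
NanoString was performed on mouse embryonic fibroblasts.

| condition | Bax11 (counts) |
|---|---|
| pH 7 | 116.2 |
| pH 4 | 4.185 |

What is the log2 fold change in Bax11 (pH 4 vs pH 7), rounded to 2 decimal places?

Fold change = 4.185 / 116.2 = 0.0360
log2(0.0360) = -4.795

-4.80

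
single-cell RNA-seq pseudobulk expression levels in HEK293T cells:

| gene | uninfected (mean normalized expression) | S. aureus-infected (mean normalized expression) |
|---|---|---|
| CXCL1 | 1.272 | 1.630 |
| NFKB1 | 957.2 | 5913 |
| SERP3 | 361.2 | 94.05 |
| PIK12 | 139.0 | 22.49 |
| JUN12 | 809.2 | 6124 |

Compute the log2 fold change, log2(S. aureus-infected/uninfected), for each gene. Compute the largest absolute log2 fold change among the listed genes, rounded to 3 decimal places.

log2(1.630/1.272) = 0.358  (CXCL1)
log2(5913/957.2) = 2.627  (NFKB1)
log2(94.05/361.2) = -1.941  (SERP3)
log2(22.49/139.0) = -2.628  (PIK12)
log2(6124/809.2) = 2.920  (JUN12)
The largest magnitude belongs to JUN12.

2.920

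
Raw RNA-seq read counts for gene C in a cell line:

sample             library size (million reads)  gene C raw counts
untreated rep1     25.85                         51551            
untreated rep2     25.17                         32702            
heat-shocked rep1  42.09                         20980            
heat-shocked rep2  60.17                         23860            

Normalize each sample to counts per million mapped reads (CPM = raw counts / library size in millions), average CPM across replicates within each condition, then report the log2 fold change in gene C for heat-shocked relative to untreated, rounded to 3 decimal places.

CPM(untreated rep1) = 51551 / 25.85 = 1994.2360
CPM(untreated rep2) = 32702 / 25.17 = 1299.2451
CPM(heat-shocked rep1) = 20980 / 42.09 = 498.4557
CPM(heat-shocked rep2) = 23860 / 60.17 = 396.5431
mean CPM(untreated) = 1646.7406; mean CPM(heat-shocked) = 447.4994
Fold change = 447.4994 / 1646.7406 = 0.27175
log2(0.27175) = -1.8797

-1.880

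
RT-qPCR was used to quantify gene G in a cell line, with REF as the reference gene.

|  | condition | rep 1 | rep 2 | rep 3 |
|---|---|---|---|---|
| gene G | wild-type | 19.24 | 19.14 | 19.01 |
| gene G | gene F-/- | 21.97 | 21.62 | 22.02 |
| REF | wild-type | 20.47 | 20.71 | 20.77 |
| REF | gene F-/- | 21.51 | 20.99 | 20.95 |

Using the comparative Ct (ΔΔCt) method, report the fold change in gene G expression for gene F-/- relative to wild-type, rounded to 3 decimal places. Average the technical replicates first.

Mean Ct: gene G wild-type 19.130; gene G gene F-/- 21.870; REF wild-type 20.650; REF gene F-/- 21.150
ΔCt(wild-type) = 19.130 − 20.650 = -1.520
ΔCt(gene F-/-) = 21.870 − 21.150 = 0.720
ΔΔCt = 0.720 − (-1.520) = 2.240
Fold change = 2^(−2.240) = 0.2117

0.212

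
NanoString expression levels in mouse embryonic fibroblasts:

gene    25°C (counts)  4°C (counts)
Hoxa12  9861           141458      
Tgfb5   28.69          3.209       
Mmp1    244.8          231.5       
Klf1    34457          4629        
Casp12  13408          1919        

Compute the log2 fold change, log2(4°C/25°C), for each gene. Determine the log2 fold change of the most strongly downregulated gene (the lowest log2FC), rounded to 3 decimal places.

-3.160

log2(141458/9861) = 3.842  (Hoxa12)
log2(3.209/28.69) = -3.160  (Tgfb5)
log2(231.5/244.8) = -0.081  (Mmp1)
log2(4629/34457) = -2.896  (Klf1)
log2(1919/13408) = -2.805  (Casp12)
Tgfb5 is most strongly downregulated.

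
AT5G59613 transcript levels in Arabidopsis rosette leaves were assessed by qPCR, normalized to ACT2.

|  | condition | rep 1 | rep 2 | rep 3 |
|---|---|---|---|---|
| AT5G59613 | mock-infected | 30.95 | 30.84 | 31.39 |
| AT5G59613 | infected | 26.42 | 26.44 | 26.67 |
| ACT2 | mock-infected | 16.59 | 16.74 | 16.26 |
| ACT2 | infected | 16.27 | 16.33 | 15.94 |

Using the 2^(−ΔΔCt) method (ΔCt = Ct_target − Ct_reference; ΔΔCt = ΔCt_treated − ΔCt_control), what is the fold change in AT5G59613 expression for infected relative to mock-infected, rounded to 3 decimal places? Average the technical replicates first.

Mean Ct: AT5G59613 mock-infected 31.060; AT5G59613 infected 26.510; ACT2 mock-infected 16.530; ACT2 infected 16.180
ΔCt(mock-infected) = 31.060 − 16.530 = 14.530
ΔCt(infected) = 26.510 − 16.180 = 10.330
ΔΔCt = 10.330 − 14.530 = -4.200
Fold change = 2^(−(-4.200)) = 2^4.200 = 18.3792

18.379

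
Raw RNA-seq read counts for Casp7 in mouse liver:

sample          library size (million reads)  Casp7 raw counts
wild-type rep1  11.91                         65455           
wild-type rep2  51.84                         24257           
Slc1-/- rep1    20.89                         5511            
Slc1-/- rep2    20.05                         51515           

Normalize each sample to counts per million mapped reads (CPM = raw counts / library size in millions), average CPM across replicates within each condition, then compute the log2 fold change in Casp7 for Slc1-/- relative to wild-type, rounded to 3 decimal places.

CPM(wild-type rep1) = 65455 / 11.91 = 5495.8018
CPM(wild-type rep2) = 24257 / 51.84 = 467.9205
CPM(Slc1-/- rep1) = 5511 / 20.89 = 263.8104
CPM(Slc1-/- rep2) = 51515 / 20.05 = 2569.3267
mean CPM(wild-type) = 2981.8612; mean CPM(Slc1-/-) = 1416.5686
Fold change = 1416.5686 / 2981.8612 = 0.47506
log2(0.47506) = -1.0738

-1.074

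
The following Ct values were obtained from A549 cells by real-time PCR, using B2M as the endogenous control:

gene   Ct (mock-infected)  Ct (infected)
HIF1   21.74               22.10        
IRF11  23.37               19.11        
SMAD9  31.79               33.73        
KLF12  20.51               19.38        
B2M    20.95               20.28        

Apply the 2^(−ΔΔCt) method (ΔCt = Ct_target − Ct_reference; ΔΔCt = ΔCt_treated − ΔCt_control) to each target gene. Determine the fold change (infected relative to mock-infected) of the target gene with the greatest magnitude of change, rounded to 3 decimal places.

12.042

HIF1: ΔΔCt = (22.10−20.28) − (21.74−20.95) = 1.82 − 0.79 = 1.03; fold change = 2^-1.03 = 0.490
IRF11: ΔΔCt = (19.11−20.28) − (23.37−20.95) = -1.17 − 2.42 = -3.59; fold change = 2^3.59 = 12.042
SMAD9: ΔΔCt = (33.73−20.28) − (31.79−20.95) = 13.45 − 10.84 = 2.61; fold change = 2^-2.61 = 0.164
KLF12: ΔΔCt = (19.38−20.28) − (20.51−20.95) = -0.90 − (-0.44) = -0.46; fold change = 2^0.46 = 1.376
IRF11 has the largest |ΔΔCt| = 3.59.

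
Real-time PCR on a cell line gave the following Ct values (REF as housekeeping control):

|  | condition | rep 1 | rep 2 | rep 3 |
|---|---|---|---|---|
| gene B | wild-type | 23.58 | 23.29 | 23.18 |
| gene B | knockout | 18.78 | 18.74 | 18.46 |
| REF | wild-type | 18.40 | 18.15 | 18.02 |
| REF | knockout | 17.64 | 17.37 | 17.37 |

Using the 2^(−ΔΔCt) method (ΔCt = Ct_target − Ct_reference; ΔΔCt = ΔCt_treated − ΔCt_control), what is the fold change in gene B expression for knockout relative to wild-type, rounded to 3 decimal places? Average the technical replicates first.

15.562

Mean Ct: gene B wild-type 23.350; gene B knockout 18.660; REF wild-type 18.190; REF knockout 17.460
ΔCt(wild-type) = 23.350 − 18.190 = 5.160
ΔCt(knockout) = 18.660 − 17.460 = 1.200
ΔΔCt = 1.200 − 5.160 = -3.960
Fold change = 2^(−(-3.960)) = 2^3.960 = 15.5625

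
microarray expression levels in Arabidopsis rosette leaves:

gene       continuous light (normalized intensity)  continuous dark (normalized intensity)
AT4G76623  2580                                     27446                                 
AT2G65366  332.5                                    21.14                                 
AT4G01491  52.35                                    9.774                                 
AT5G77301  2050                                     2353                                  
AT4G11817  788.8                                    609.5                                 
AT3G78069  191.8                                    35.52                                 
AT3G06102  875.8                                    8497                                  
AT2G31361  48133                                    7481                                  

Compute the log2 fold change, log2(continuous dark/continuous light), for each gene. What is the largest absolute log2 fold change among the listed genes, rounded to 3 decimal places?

log2(27446/2580) = 3.411  (AT4G76623)
log2(21.14/332.5) = -3.975  (AT2G65366)
log2(9.774/52.35) = -2.421  (AT4G01491)
log2(2353/2050) = 0.199  (AT5G77301)
log2(609.5/788.8) = -0.372  (AT4G11817)
log2(35.52/191.8) = -2.433  (AT3G78069)
log2(8497/875.8) = 3.278  (AT3G06102)
log2(7481/48133) = -2.686  (AT2G31361)
The largest magnitude belongs to AT2G65366.

3.975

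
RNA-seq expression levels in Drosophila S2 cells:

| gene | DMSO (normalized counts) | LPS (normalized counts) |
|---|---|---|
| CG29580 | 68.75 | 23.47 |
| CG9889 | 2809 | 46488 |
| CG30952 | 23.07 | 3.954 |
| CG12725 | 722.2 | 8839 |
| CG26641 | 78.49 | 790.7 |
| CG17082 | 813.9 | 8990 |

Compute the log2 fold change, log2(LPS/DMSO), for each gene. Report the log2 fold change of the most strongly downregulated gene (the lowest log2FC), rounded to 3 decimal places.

-2.545

log2(23.47/68.75) = -1.551  (CG29580)
log2(46488/2809) = 4.049  (CG9889)
log2(3.954/23.07) = -2.545  (CG30952)
log2(8839/722.2) = 3.613  (CG12725)
log2(790.7/78.49) = 3.333  (CG26641)
log2(8990/813.9) = 3.465  (CG17082)
CG30952 is most strongly downregulated.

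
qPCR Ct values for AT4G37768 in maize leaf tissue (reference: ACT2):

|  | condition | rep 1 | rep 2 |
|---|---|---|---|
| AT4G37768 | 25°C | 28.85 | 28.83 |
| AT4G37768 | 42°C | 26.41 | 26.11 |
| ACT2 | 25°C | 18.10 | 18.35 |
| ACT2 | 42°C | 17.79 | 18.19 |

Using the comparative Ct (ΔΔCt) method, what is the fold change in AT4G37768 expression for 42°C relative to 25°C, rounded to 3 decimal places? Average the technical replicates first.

Mean Ct: AT4G37768 25°C 28.840; AT4G37768 42°C 26.260; ACT2 25°C 18.225; ACT2 42°C 17.990
ΔCt(25°C) = 28.840 − 18.225 = 10.615
ΔCt(42°C) = 26.260 − 17.990 = 8.270
ΔΔCt = 8.270 − 10.615 = -2.345
Fold change = 2^(−(-2.345)) = 2^2.345 = 5.0806

5.081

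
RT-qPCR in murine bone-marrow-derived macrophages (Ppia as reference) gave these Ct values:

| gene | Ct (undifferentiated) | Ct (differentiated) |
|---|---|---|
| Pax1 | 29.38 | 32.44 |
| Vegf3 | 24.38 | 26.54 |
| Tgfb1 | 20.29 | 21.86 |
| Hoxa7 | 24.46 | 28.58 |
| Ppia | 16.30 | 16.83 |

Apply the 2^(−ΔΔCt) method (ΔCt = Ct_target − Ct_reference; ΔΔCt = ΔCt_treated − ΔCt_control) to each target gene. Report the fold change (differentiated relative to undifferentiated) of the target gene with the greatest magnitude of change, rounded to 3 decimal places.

Pax1: ΔΔCt = (32.44−16.83) − (29.38−16.30) = 15.61 − 13.08 = 2.53; fold change = 2^-2.53 = 0.173
Vegf3: ΔΔCt = (26.54−16.83) − (24.38−16.30) = 9.71 − 8.08 = 1.63; fold change = 2^-1.63 = 0.323
Tgfb1: ΔΔCt = (21.86−16.83) − (20.29−16.30) = 5.03 − 3.99 = 1.04; fold change = 2^-1.04 = 0.486
Hoxa7: ΔΔCt = (28.58−16.83) − (24.46−16.30) = 11.75 − 8.16 = 3.59; fold change = 2^-3.59 = 0.083
Hoxa7 has the largest |ΔΔCt| = 3.59.

0.083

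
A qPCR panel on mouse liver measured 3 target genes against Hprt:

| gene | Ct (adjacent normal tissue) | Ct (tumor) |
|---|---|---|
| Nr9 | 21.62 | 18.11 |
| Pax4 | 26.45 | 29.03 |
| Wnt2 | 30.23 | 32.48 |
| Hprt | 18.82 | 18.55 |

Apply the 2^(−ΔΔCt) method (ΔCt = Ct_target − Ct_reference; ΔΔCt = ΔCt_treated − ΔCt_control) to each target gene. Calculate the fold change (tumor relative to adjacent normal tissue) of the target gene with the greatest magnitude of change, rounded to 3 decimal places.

9.448

Nr9: ΔΔCt = (18.11−18.55) − (21.62−18.82) = -0.44 − 2.80 = -3.24; fold change = 2^3.24 = 9.448
Pax4: ΔΔCt = (29.03−18.55) − (26.45−18.82) = 10.48 − 7.63 = 2.85; fold change = 2^-2.85 = 0.139
Wnt2: ΔΔCt = (32.48−18.55) − (30.23−18.82) = 13.93 − 11.41 = 2.52; fold change = 2^-2.52 = 0.174
Nr9 has the largest |ΔΔCt| = 3.24.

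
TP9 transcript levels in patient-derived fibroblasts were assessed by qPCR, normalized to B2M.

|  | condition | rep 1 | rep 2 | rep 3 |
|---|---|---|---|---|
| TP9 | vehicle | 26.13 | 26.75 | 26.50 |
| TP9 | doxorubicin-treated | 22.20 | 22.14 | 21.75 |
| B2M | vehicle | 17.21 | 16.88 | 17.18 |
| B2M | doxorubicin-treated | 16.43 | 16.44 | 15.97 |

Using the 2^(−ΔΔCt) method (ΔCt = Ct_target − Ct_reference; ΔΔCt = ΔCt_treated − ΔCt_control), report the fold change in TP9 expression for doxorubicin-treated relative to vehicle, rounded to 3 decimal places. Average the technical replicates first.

12.295

Mean Ct: TP9 vehicle 26.460; TP9 doxorubicin-treated 22.030; B2M vehicle 17.090; B2M doxorubicin-treated 16.280
ΔCt(vehicle) = 26.460 − 17.090 = 9.370
ΔCt(doxorubicin-treated) = 22.030 − 16.280 = 5.750
ΔΔCt = 5.750 − 9.370 = -3.620
Fold change = 2^(−(-3.620)) = 2^3.620 = 12.2950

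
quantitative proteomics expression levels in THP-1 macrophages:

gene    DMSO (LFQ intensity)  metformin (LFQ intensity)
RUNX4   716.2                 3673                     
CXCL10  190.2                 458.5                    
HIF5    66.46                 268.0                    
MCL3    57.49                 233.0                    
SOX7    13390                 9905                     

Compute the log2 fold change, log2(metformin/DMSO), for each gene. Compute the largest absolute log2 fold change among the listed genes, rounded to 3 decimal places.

log2(3673/716.2) = 2.359  (RUNX4)
log2(458.5/190.2) = 1.269  (CXCL10)
log2(268.0/66.46) = 2.012  (HIF5)
log2(233.0/57.49) = 2.019  (MCL3)
log2(9905/13390) = -0.435  (SOX7)
The largest magnitude belongs to RUNX4.

2.359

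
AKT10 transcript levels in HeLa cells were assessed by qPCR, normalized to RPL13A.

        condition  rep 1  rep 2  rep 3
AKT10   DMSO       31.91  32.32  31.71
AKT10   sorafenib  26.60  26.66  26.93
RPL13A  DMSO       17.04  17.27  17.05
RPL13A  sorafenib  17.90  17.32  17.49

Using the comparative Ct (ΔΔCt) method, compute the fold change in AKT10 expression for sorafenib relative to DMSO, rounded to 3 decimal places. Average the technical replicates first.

51.984

Mean Ct: AKT10 DMSO 31.980; AKT10 sorafenib 26.730; RPL13A DMSO 17.120; RPL13A sorafenib 17.570
ΔCt(DMSO) = 31.980 − 17.120 = 14.860
ΔCt(sorafenib) = 26.730 − 17.570 = 9.160
ΔΔCt = 9.160 − 14.860 = -5.700
Fold change = 2^(−(-5.700)) = 2^5.700 = 51.9842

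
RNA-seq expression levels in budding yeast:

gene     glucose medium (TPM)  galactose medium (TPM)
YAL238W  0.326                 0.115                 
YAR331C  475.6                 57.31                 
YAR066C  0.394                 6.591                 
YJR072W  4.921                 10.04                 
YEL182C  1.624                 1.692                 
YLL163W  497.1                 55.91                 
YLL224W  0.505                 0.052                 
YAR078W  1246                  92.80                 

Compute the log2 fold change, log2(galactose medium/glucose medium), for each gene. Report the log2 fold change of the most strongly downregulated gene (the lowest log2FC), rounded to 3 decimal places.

log2(0.115/0.326) = -1.503  (YAL238W)
log2(57.31/475.6) = -3.053  (YAR331C)
log2(6.591/0.394) = 4.064  (YAR066C)
log2(10.04/4.921) = 1.029  (YJR072W)
log2(1.692/1.624) = 0.059  (YEL182C)
log2(55.91/497.1) = -3.152  (YLL163W)
log2(0.052/0.505) = -3.280  (YLL224W)
log2(92.80/1246) = -3.747  (YAR078W)
YAR078W is most strongly downregulated.

-3.747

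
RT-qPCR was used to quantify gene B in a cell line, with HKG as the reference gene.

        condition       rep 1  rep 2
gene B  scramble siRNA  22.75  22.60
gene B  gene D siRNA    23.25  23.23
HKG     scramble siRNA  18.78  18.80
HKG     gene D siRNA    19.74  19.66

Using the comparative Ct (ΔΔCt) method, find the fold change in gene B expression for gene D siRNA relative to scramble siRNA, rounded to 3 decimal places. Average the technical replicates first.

Mean Ct: gene B scramble siRNA 22.675; gene B gene D siRNA 23.240; HKG scramble siRNA 18.790; HKG gene D siRNA 19.700
ΔCt(scramble siRNA) = 22.675 − 18.790 = 3.885
ΔCt(gene D siRNA) = 23.240 − 19.700 = 3.540
ΔΔCt = 3.540 − 3.885 = -0.345
Fold change = 2^(−(-0.345)) = 2^0.345 = 1.2702

1.270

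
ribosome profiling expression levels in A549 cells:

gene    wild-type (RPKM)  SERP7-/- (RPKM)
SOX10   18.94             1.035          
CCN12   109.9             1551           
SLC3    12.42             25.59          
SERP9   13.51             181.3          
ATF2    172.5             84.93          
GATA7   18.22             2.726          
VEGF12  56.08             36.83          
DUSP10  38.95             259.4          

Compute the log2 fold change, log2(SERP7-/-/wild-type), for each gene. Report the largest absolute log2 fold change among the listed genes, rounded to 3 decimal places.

4.194

log2(1.035/18.94) = -4.194  (SOX10)
log2(1551/109.9) = 3.819  (CCN12)
log2(25.59/12.42) = 1.043  (SLC3)
log2(181.3/13.51) = 3.746  (SERP9)
log2(84.93/172.5) = -1.022  (ATF2)
log2(2.726/18.22) = -2.741  (GATA7)
log2(36.83/56.08) = -0.607  (VEGF12)
log2(259.4/38.95) = 2.735  (DUSP10)
The largest magnitude belongs to SOX10.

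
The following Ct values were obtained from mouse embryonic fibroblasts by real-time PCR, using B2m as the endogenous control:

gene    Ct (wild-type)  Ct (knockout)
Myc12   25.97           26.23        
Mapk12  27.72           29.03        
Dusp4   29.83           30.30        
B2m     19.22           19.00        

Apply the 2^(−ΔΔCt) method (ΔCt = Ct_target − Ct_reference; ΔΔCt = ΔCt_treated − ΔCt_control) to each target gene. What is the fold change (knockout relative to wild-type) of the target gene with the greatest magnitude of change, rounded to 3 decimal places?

0.346

Myc12: ΔΔCt = (26.23−19.00) − (25.97−19.22) = 7.23 − 6.75 = 0.48; fold change = 2^-0.48 = 0.717
Mapk12: ΔΔCt = (29.03−19.00) − (27.72−19.22) = 10.03 − 8.50 = 1.53; fold change = 2^-1.53 = 0.346
Dusp4: ΔΔCt = (30.30−19.00) − (29.83−19.22) = 11.30 − 10.61 = 0.69; fold change = 2^-0.69 = 0.620
Mapk12 has the largest |ΔΔCt| = 1.53.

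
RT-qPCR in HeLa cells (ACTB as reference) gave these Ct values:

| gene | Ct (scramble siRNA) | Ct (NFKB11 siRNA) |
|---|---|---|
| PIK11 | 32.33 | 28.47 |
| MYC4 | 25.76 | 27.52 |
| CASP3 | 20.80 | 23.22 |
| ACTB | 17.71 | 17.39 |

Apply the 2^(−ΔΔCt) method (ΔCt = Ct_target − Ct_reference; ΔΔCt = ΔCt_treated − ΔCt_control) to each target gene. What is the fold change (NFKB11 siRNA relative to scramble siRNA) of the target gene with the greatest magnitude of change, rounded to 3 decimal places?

11.632

PIK11: ΔΔCt = (28.47−17.39) − (32.33−17.71) = 11.08 − 14.62 = -3.54; fold change = 2^3.54 = 11.632
MYC4: ΔΔCt = (27.52−17.39) − (25.76−17.71) = 10.13 − 8.05 = 2.08; fold change = 2^-2.08 = 0.237
CASP3: ΔΔCt = (23.22−17.39) − (20.80−17.71) = 5.83 − 3.09 = 2.74; fold change = 2^-2.74 = 0.150
PIK11 has the largest |ΔΔCt| = 3.54.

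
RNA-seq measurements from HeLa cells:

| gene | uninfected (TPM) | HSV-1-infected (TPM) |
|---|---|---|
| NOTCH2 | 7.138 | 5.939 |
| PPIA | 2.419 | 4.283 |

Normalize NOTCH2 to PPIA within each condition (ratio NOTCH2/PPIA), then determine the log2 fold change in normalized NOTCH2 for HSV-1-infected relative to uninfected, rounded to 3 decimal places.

NOTCH2/PPIA (uninfected) = 7.138 / 2.419 = 2.9508
NOTCH2/PPIA (HSV-1-infected) = 5.939 / 4.283 = 1.3866
Fold change = 1.3866 / 2.9508 = 0.4699
log2(0.4699) = -1.0895

-1.090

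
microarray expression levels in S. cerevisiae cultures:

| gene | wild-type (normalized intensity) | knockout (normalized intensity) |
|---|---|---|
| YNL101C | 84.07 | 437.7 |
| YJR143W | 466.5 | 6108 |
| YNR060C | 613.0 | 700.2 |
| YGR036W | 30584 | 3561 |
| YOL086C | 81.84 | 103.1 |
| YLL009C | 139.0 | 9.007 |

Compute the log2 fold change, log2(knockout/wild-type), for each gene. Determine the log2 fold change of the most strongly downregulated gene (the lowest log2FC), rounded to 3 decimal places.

log2(437.7/84.07) = 2.380  (YNL101C)
log2(6108/466.5) = 3.711  (YJR143W)
log2(700.2/613.0) = 0.192  (YNR060C)
log2(3561/30584) = -3.102  (YGR036W)
log2(103.1/81.84) = 0.333  (YOL086C)
log2(9.007/139.0) = -3.948  (YLL009C)
YLL009C is most strongly downregulated.

-3.948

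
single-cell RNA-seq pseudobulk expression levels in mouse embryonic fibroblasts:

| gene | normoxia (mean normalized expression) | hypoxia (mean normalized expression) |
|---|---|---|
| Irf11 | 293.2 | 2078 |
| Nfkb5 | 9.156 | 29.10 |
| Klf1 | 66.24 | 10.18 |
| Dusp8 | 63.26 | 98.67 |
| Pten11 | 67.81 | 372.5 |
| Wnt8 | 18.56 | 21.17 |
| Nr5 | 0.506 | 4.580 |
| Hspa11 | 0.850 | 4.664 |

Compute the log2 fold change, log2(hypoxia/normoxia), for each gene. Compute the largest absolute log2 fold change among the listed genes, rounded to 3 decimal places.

log2(2078/293.2) = 2.825  (Irf11)
log2(29.10/9.156) = 1.668  (Nfkb5)
log2(10.18/66.24) = -2.702  (Klf1)
log2(98.67/63.26) = 0.641  (Dusp8)
log2(372.5/67.81) = 2.458  (Pten11)
log2(21.17/18.56) = 0.190  (Wnt8)
log2(4.580/0.506) = 3.178  (Nr5)
log2(4.664/0.850) = 2.456  (Hspa11)
The largest magnitude belongs to Nr5.

3.178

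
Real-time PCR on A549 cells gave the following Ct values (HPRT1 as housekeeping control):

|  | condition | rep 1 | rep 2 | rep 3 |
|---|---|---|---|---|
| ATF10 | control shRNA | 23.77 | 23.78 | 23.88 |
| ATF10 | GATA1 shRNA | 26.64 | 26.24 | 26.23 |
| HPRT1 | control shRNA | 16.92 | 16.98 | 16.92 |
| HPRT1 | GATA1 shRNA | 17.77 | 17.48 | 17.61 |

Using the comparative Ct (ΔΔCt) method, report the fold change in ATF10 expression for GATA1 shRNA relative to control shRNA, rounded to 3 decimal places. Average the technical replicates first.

Mean Ct: ATF10 control shRNA 23.810; ATF10 GATA1 shRNA 26.370; HPRT1 control shRNA 16.940; HPRT1 GATA1 shRNA 17.620
ΔCt(control shRNA) = 23.810 − 16.940 = 6.870
ΔCt(GATA1 shRNA) = 26.370 − 17.620 = 8.750
ΔΔCt = 8.750 − 6.870 = 1.880
Fold change = 2^(−1.880) = 0.2717

0.272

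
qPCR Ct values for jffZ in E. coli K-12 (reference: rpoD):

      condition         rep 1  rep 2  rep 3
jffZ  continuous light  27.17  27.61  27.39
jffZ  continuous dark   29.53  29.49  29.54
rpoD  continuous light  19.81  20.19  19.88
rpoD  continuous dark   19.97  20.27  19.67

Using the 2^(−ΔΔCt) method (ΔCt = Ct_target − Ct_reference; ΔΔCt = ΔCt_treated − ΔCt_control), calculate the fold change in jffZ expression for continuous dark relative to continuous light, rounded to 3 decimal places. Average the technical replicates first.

Mean Ct: jffZ continuous light 27.390; jffZ continuous dark 29.520; rpoD continuous light 19.960; rpoD continuous dark 19.970
ΔCt(continuous light) = 27.390 − 19.960 = 7.430
ΔCt(continuous dark) = 29.520 − 19.970 = 9.550
ΔΔCt = 9.550 − 7.430 = 2.120
Fold change = 2^(−2.120) = 0.2300

0.230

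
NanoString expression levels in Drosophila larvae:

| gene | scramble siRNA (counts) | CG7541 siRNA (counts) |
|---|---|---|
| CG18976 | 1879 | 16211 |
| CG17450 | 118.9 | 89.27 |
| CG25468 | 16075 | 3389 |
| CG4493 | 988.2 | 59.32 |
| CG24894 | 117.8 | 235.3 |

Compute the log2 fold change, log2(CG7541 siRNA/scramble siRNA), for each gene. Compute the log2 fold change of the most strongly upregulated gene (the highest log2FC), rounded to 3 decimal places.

3.109

log2(16211/1879) = 3.109  (CG18976)
log2(89.27/118.9) = -0.414  (CG17450)
log2(3389/16075) = -2.246  (CG25468)
log2(59.32/988.2) = -4.058  (CG4493)
log2(235.3/117.8) = 0.998  (CG24894)
CG18976 is most strongly upregulated.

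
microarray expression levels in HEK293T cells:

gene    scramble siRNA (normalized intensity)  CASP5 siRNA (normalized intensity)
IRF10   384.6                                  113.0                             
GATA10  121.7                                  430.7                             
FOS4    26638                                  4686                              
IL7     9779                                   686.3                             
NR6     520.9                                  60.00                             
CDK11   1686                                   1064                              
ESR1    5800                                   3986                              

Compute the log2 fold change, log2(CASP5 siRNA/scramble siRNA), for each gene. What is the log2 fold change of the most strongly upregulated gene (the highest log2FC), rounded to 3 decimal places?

log2(113.0/384.6) = -1.767  (IRF10)
log2(430.7/121.7) = 1.823  (GATA10)
log2(4686/26638) = -2.507  (FOS4)
log2(686.3/9779) = -3.833  (IL7)
log2(60.00/520.9) = -3.118  (NR6)
log2(1064/1686) = -0.664  (CDK11)
log2(3986/5800) = -0.541  (ESR1)
GATA10 is most strongly upregulated.

1.823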